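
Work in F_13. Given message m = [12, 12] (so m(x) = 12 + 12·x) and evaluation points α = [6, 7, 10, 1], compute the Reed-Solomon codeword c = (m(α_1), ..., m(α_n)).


c = [6, 5, 2, 11]

Message polynomial: m(x) = 12 + 12·x (mod 13).
For each evaluation point α_i, compute m(α_i) mod 13:
  α_1 = 6: Horner steps 12 → 6, so m(6) = 6.
  α_2 = 7: Horner steps 12 → 5, so m(7) = 5.
  α_3 = 10: Horner steps 12 → 2, so m(10) = 2.
  α_4 = 1: Horner steps 12 → 11, so m(1) = 11.
Codeword c = [6, 5, 2, 11] ∈ F_13^4.


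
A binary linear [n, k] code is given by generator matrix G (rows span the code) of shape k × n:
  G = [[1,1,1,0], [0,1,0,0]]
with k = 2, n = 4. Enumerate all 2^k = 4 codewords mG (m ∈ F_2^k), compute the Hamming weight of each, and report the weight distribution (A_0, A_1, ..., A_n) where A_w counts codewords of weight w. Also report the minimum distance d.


Weight distribution: A_0 = 1, A_1 = 1, A_2 = 1, A_3 = 1. Minimum distance d = 1.

Enumerate all 2^2 = 4 messages m ∈ F_2^2.
For each, compute codeword c = mG in F_2^4, then tally its weight.
  m = 00 → c = 0000, weight = 0.
  m = 10 → c = 1110, weight = 3.
  m = 01 → c = 0100, weight = 1.
  m = 11 → c = 1010, weight = 2.
Tally weights:
  weight 0: 1 codewords.
  weight 1: 1 codewords.
  weight 2: 1 codewords.
  weight 3: 1 codewords.
Minimum distance d = smallest w > 0 with A_w > 0 = 1.
Sanity: Σ A_w = 4 = 2^2 = 4 ✓.


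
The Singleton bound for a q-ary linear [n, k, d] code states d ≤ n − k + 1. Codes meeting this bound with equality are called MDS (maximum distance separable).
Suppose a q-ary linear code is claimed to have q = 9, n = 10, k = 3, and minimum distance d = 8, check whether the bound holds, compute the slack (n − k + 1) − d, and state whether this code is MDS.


Singleton RHS = n − k + 1 = 8, slack = 0, bound satisfied, MDS.

Singleton bound: d ≤ n − k + 1.
Here n = 10, k = 3, so n − k + 1 = 8.
Given d = 8, check d ≤ 8: YES.
Slack = (n − k + 1) − d = 0.
The code is MDS (slack = 0).
Description: the claimed parameters are [10, 3, 8]_9; such a code would be MDS (meets Singleton bound).


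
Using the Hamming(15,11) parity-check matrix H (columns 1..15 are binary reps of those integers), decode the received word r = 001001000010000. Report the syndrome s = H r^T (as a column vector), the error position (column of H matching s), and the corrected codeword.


s = (1, 1, 1, 0)^T, error position = 14, corrected codeword c = 001001000010010

Compute s = H r^T mod 2 one row at a time:
  s_1 = 0 + 0 + 0 + 1 + 0 + 0 + 0 + 0 = 1 ≡ 1 (mod 2).
  s_2 = 0 + 0 + 1 + 0 + 0 + 0 + 0 + 0 = 1 ≡ 1 (mod 2).
  s_3 = 0 + 1 + 1 + 0 + 0 + 1 + 0 + 0 = 3 ≡ 1 (mod 2).
  s_4 = 0 + 1 + 0 + 0 + 0 + 1 + 0 + 0 = 2 ≡ 0 (mod 2).
s = (1, 1, 1, 0)^T — this equals column 14 of H (binary 1110), so error is at position 14.
Correct: flip bit 14 of r = 001001000010000 to get c = 001001000010010.


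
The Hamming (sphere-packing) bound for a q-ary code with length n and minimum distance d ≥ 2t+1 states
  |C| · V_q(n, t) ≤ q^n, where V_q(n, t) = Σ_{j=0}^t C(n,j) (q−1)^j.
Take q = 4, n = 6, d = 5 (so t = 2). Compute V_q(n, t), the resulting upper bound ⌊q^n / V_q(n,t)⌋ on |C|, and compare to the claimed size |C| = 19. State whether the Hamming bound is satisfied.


V_q(n, t) = 154, q^n = 4096, Hamming bound = 26, |C| = 19 ≤ bound (satisfied).

Step 1: Compute V_q(n, t) = Σ_{j=0}^2 C(n, j) (q−1)^j.
  j = 0: C(6,0)·(3)^0 = 1·1 = 1.
  j = 1: C(6,1)·(3)^1 = 6·3 = 18.
  j = 2: C(6,2)·(3)^2 = 15·9 = 135.
  V_q(n, t) = 1 + 18 + 135 = 154.
Step 2: q^n = 4^6 = 4096.
Step 3: Hamming bound ⌊q^n / V_q(n,t)⌋ = ⌊4096/154⌋ = 26.
Step 4: Compare |C| = 19 to 26: satisfied.
The claimed |C| lies below the Hamming bound.


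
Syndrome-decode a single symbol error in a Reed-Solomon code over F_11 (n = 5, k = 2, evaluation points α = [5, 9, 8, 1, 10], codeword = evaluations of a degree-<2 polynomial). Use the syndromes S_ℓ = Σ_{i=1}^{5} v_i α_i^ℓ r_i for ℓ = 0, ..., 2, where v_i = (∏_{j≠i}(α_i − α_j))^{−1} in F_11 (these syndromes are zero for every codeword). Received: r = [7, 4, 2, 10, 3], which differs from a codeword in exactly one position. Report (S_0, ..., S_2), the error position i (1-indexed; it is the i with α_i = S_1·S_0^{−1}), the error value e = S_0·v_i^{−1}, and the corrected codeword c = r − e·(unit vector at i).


S = (4, 7, 4), error at position 5, error magnitude e = 8, c = [7, 4, 2, 10, 6].

Step 1: column multipliers v_i = (∏_{j≠i}(α_i − α_j))^{−1} mod 11.
  i = 1 (α = 5): (5−9)(5−8)(5−1)(5−10) = (−4)·(−3)·4·(−5) = −240 ≡ 2, so v_1 = 2^{−1} = 6 (mod 11).
  i = 2 (α = 9): (9−5)(9−8)(9−1)(9−10) = 4·1·8·(−1) = −32 ≡ 1, so v_2 = 1^{−1} = 1 (mod 11).
  i = 3 (α = 8): (8−5)(8−9)(8−1)(8−10) = 3·(−1)·7·(−2) = 42 ≡ 9, so v_3 = 9^{−1} = 5 (mod 11).
  i = 4 (α = 1): (1−5)(1−9)(1−8)(1−10) = (−4)·(−8)·(−7)·(−9) = 2016 ≡ 3, so v_4 = 3^{−1} = 4 (mod 11).
  i = 5 (α = 10): (10−5)(10−9)(10−8)(10−1) = 5·1·2·9 = 90 ≡ 2, so v_5 = 2^{−1} = 6 (mod 11).
  v = [6, 1, 5, 4, 6].
Step 2: syndromes of r = [7, 4, 2, 10, 3] (all sums mod 11).
  S_0 = Σ v_i r_i = 6·7 + 1·4 + 5·2 + 4·10 + 6·3 = 114 ≡ 4.
  S_1 = Σ v_i α_i r_i = 6·5·7 + 1·9·4 + 5·8·2 + 4·1·10 + 6·10·3 = 546 ≡ 7.
  α_i^2 mod 11 = [3, 4, 9, 1, 1].
  S_2 = Σ v_i α_i^2 r_i = 6·3·7 + 1·4·4 + 5·9·2 + 4·1·10 + 6·1·3 = 290 ≡ 4.
  S = (4, 7, 4) ≠ 0, so r is not a codeword (an error is present).
Step 3: locate the error. For a single error e at position i, S_ℓ = v_i·e·α_i^ℓ, so α_err = S_1/S_0.
  S_0^{−1} = 4^{−1} = 3 (mod 11), so α_err = 7·3 = 21 ≡ 10 = α_5. Error position i = 5.
  Consistency check: S_2/S_1 = 4·8 = 32 ≡ 10 = α_err ✓ (single-error assumption holds).
Step 4: error magnitude e = S_0/v_5 = S_0·∏_{j≠5}(α_5 − α_j) = 4·2 = 8 ≡ 8 (mod 11).
Step 5: correct position 5: c_5 = r_5 − e = 3 − 8 ≡ 6 (mod 11). Hence c = [7, 4, 2, 10, 6].
  Check: interpolating c through the α_i gives m(x) = 8 + 2·x (degree < 2) with m(α_i) = c_i for every i, so c is indeed a codeword.


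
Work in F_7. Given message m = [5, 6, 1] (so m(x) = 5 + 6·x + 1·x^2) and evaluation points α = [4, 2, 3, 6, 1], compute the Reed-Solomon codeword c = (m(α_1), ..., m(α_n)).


c = [3, 0, 4, 0, 5]

Message polynomial: m(x) = 5 + 6·x + 1·x^2 (mod 7).
For each evaluation point α_i, compute m(α_i) mod 7:
  α_1 = 4: Horner steps 1 → 3 → 3, so m(4) = 3.
  α_2 = 2: Horner steps 1 → 1 → 0, so m(2) = 0.
  α_3 = 3: Horner steps 1 → 2 → 4, so m(3) = 4.
  α_4 = 6: Horner steps 1 → 5 → 0, so m(6) = 0.
  α_5 = 1: Horner steps 1 → 0 → 5, so m(1) = 5.
Codeword c = [3, 0, 4, 0, 5] ∈ F_7^5.


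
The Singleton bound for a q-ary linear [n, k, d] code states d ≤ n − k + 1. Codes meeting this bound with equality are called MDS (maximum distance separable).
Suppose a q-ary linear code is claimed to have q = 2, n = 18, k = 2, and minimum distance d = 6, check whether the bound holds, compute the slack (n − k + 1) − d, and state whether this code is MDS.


Singleton RHS = n − k + 1 = 17, slack = 11, bound satisfied, not MDS.

Singleton bound: d ≤ n − k + 1.
Here n = 18, k = 2, so n − k + 1 = 17.
Given d = 6, check d ≤ 17: YES.
Slack = (n − k + 1) − d = 11.
The code is NOT MDS (slack = 11 > 0).
Description: the claimed parameters are [18, 2, 6]_2; such a code would be non-MDS.


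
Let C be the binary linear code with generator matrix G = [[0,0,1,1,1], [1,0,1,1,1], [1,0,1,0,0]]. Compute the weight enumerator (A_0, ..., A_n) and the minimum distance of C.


Weight distribution: A_0 = 1, A_1 = 2, A_2 = 2, A_3 = 2, A_4 = 1. Minimum distance d = 1.

Enumerate all 2^3 = 8 messages m ∈ F_2^3.
For each, compute codeword c = mG in F_2^5, then tally its weight.
  m = 000 → c = 00000, weight = 0.
  m = 100 → c = 00111, weight = 3.
  m = 010 → c = 10111, weight = 4.
  m = 110 → c = 10000, weight = 1.
  m = 001 → c = 10100, weight = 2.
  m = 101 → c = 10011, weight = 3.
  m = 011 → c = 00011, weight = 2.
  m = 111 → c = 00100, weight = 1.
Tally weights:
  weight 0: 1 codewords.
  weight 1: 2 codewords.
  weight 2: 2 codewords.
  weight 3: 2 codewords.
  weight 4: 1 codewords.
Minimum distance d = smallest w > 0 with A_w > 0 = 1.
Sanity: Σ A_w = 8 = 2^3 = 8 ✓.


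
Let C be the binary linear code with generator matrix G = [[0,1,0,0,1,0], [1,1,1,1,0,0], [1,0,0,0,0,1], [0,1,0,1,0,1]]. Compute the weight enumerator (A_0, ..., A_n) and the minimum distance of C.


Weight distribution: A_0 = 1, A_1 = 1, A_2 = 2, A_3 = 6, A_4 = 5, A_5 = 1. Minimum distance d = 1.

Enumerate all 2^4 = 16 messages m ∈ F_2^4.
For each, compute codeword c = mG in F_2^6, then tally its weight.
  m = 0000 → c = 000000, weight = 0.
  m = 1000 → c = 010010, weight = 2.
  m = 0100 → c = 111100, weight = 4.
  m = 1100 → c = 101110, weight = 4.
  m = 0010 → c = 100001, weight = 2.
  m = 1010 → c = 110011, weight = 4.
  m = 0110 → c = 011101, weight = 4.
  m = 1110 → c = 001111, weight = 4.
  m = 0001 → c = 010101, weight = 3.
  m = 1001 → c = 000111, weight = 3.
  m = 0101 → c = 101001, weight = 3.
  m = 1101 → c = 111011, weight = 5.
  m = 0011 → c = 110100, weight = 3.
  m = 1011 → c = 100110, weight = 3.
  m = 0111 → c = 001000, weight = 1.
  m = 1111 → c = 011010, weight = 3.
Tally weights:
  weight 0: 1 codewords.
  weight 1: 1 codewords.
  weight 2: 2 codewords.
  weight 3: 6 codewords.
  weight 4: 5 codewords.
  weight 5: 1 codewords.
Minimum distance d = smallest w > 0 with A_w > 0 = 1.
Sanity: Σ A_w = 16 = 2^4 = 16 ✓.


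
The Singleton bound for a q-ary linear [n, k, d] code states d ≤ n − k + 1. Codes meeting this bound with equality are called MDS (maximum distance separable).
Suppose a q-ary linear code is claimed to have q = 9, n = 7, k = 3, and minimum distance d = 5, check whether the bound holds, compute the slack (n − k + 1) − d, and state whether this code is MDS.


Singleton RHS = n − k + 1 = 5, slack = 0, bound satisfied, MDS.

Singleton bound: d ≤ n − k + 1.
Here n = 7, k = 3, so n − k + 1 = 5.
Given d = 5, check d ≤ 5: YES.
Slack = (n − k + 1) − d = 0.
The code is MDS (slack = 0).
Description: the claimed parameters are [7, 3, 5]_9; such a code would be MDS (meets Singleton bound).


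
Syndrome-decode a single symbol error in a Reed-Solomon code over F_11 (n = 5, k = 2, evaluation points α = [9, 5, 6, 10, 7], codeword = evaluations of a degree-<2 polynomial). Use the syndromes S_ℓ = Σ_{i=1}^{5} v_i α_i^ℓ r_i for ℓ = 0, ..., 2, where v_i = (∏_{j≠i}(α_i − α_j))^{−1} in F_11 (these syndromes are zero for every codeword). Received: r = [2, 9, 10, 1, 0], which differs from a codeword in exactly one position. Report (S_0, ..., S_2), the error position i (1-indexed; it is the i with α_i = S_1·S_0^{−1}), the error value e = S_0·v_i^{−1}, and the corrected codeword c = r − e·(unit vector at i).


S = (4, 7, 4), error at position 4, error magnitude e = 9, c = [2, 9, 10, 3, 0].

Step 1: column multipliers v_i = (∏_{j≠i}(α_i − α_j))^{−1} mod 11.
  i = 1 (α = 9): (9−5)(9−6)(9−10)(9−7) = 4·3·(−1)·2 = −24 ≡ 9, so v_1 = 9^{−1} = 5 (mod 11).
  i = 2 (α = 5): (5−9)(5−6)(5−10)(5−7) = (−4)·(−1)·(−5)·(−2) = 40 ≡ 7, so v_2 = 7^{−1} = 8 (mod 11).
  i = 3 (α = 6): (6−9)(6−5)(6−10)(6−7) = (−3)·1·(−4)·(−1) = −12 ≡ 10, so v_3 = 10^{−1} = 10 (mod 11).
  i = 4 (α = 10): (10−9)(10−5)(10−6)(10−7) = 1·5·4·3 = 60 ≡ 5, so v_4 = 5^{−1} = 9 (mod 11).
  i = 5 (α = 7): (7−9)(7−5)(7−6)(7−10) = (−2)·2·1·(−3) = 12 ≡ 1, so v_5 = 1^{−1} = 1 (mod 11).
  v = [5, 8, 10, 9, 1].
Step 2: syndromes of r = [2, 9, 10, 1, 0] (all sums mod 11).
  S_0 = Σ v_i r_i = 5·2 + 8·9 + 10·10 + 9·1 + 1·0 = 191 ≡ 4.
  S_1 = Σ v_i α_i r_i = 5·9·2 + 8·5·9 + 10·6·10 + 9·10·1 + 1·7·0 = 1140 ≡ 7.
  α_i^2 mod 11 = [4, 3, 3, 1, 5].
  S_2 = Σ v_i α_i^2 r_i = 5·4·2 + 8·3·9 + 10·3·10 + 9·1·1 + 1·5·0 = 565 ≡ 4.
  S = (4, 7, 4) ≠ 0, so r is not a codeword (an error is present).
Step 3: locate the error. For a single error e at position i, S_ℓ = v_i·e·α_i^ℓ, so α_err = S_1/S_0.
  S_0^{−1} = 4^{−1} = 3 (mod 11), so α_err = 7·3 = 21 ≡ 10 = α_4. Error position i = 4.
  Consistency check: S_2/S_1 = 4·8 = 32 ≡ 10 = α_err ✓ (single-error assumption holds).
Step 4: error magnitude e = S_0/v_4 = S_0·∏_{j≠4}(α_4 − α_j) = 4·5 = 20 ≡ 9 (mod 11).
Step 5: correct position 4: c_4 = r_4 − e = 1 − 9 ≡ 3 (mod 11). Hence c = [2, 9, 10, 3, 0].
  Check: interpolating c through the α_i gives m(x) = 4 + 1·x (degree < 2) with m(α_i) = c_i for every i, so c is indeed a codeword.


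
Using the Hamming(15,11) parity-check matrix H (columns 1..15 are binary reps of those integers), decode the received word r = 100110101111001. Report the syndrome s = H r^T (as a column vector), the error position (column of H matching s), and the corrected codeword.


s = (1, 1, 0, 0)^T, error position = 12, corrected codeword c = 100110101110001

Compute s = H r^T mod 2 one row at a time:
  s_1 = 0 + 1 + 1 + 1 + 1 + 0 + 0 + 1 = 5 ≡ 1 (mod 2).
  s_2 = 1 + 1 + 0 + 1 + 1 + 0 + 0 + 1 = 5 ≡ 1 (mod 2).
  s_3 = 0 + 0 + 0 + 1 + 1 + 1 + 0 + 1 = 4 ≡ 0 (mod 2).
  s_4 = 1 + 0 + 1 + 1 + 1 + 1 + 0 + 1 = 6 ≡ 0 (mod 2).
s = (1, 1, 0, 0)^T — this equals column 12 of H (binary 1100), so error is at position 12.
Correct: flip bit 12 of r = 100110101111001 to get c = 100110101110001.


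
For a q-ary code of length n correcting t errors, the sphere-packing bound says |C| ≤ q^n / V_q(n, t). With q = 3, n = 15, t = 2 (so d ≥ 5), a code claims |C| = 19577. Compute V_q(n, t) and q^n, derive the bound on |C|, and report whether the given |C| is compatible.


V_q(n, t) = 451, q^n = 14348907, Hamming bound = 31815, |C| = 19577 ≤ bound (satisfied).

Step 1: Compute V_q(n, t) = Σ_{j=0}^2 C(n, j) (q−1)^j.
  j = 0: C(15,0)·(2)^0 = 1·1 = 1.
  j = 1: C(15,1)·(2)^1 = 15·2 = 30.
  j = 2: C(15,2)·(2)^2 = 105·4 = 420.
  V_q(n, t) = 1 + 30 + 420 = 451.
Step 2: q^n = 3^15 = 14348907.
Step 3: Hamming bound ⌊q^n / V_q(n,t)⌋ = ⌊14348907/451⌋ = 31815.
Step 4: Compare |C| = 19577 to 31815: satisfied.
The claimed |C| lies below the Hamming bound.


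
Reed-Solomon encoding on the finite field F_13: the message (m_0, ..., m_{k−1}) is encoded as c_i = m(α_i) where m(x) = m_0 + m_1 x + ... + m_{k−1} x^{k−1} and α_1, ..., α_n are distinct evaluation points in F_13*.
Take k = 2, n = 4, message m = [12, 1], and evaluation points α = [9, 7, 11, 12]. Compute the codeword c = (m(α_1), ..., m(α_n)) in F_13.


c = [8, 6, 10, 11]

Message polynomial: m(x) = 12 + 1·x (mod 13).
For each evaluation point α_i, compute m(α_i) mod 13:
  α_1 = 9: Horner steps 1 → 8, so m(9) = 8.
  α_2 = 7: Horner steps 1 → 6, so m(7) = 6.
  α_3 = 11: Horner steps 1 → 10, so m(11) = 10.
  α_4 = 12: Horner steps 1 → 11, so m(12) = 11.
Codeword c = [8, 6, 10, 11] ∈ F_13^4.


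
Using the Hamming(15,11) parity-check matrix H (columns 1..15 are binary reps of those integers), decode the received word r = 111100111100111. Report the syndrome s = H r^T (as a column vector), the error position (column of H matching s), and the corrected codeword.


s = (0, 1, 0, 0)^T, error position = 4, corrected codeword c = 111000111100111

Compute s = H r^T mod 2 one row at a time:
  s_1 = 1 + 1 + 1 + 0 + 0 + 1 + 1 + 1 = 6 ≡ 0 (mod 2).
  s_2 = 1 + 0 + 0 + 1 + 0 + 1 + 1 + 1 = 5 ≡ 1 (mod 2).
  s_3 = 1 + 1 + 0 + 1 + 1 + 0 + 1 + 1 = 6 ≡ 0 (mod 2).
  s_4 = 1 + 1 + 0 + 1 + 1 + 0 + 1 + 1 = 6 ≡ 0 (mod 2).
s = (0, 1, 0, 0)^T — this equals column 4 of H (binary 0100), so error is at position 4.
Correct: flip bit 4 of r = 111100111100111 to get c = 111000111100111.


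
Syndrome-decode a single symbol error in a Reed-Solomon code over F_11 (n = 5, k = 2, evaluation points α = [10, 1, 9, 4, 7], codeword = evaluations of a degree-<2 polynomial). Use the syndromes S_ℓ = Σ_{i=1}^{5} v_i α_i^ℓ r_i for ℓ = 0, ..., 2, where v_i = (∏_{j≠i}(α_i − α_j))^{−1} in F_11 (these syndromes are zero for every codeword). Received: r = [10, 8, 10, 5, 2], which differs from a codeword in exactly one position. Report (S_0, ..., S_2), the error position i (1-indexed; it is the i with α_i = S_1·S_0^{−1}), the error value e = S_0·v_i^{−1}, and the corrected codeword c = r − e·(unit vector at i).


S = (4, 3, 5), error at position 3, error magnitude e = 10, c = [10, 8, 0, 5, 2].

Step 1: column multipliers v_i = (∏_{j≠i}(α_i − α_j))^{−1} mod 11.
  i = 1 (α = 10): (10−1)(10−9)(10−4)(10−7) = 9·1·6·3 = 162 ≡ 8, so v_1 = 8^{−1} = 7 (mod 11).
  i = 2 (α = 1): (1−10)(1−9)(1−4)(1−7) = (−9)·(−8)·(−3)·(−6) = 1296 ≡ 9, so v_2 = 9^{−1} = 5 (mod 11).
  i = 3 (α = 9): (9−10)(9−1)(9−4)(9−7) = (−1)·8·5·2 = −80 ≡ 8, so v_3 = 8^{−1} = 7 (mod 11).
  i = 4 (α = 4): (4−10)(4−1)(4−9)(4−7) = (−6)·3·(−5)·(−3) = −270 ≡ 5, so v_4 = 5^{−1} = 9 (mod 11).
  i = 5 (α = 7): (7−10)(7−1)(7−9)(7−4) = (−3)·6·(−2)·3 = 108 ≡ 9, so v_5 = 9^{−1} = 5 (mod 11).
  v = [7, 5, 7, 9, 5].
Step 2: syndromes of r = [10, 8, 10, 5, 2] (all sums mod 11).
  S_0 = Σ v_i r_i = 7·10 + 5·8 + 7·10 + 9·5 + 5·2 = 235 ≡ 4.
  S_1 = Σ v_i α_i r_i = 7·10·10 + 5·1·8 + 7·9·10 + 9·4·5 + 5·7·2 = 1620 ≡ 3.
  α_i^2 mod 11 = [1, 1, 4, 5, 5].
  S_2 = Σ v_i α_i^2 r_i = 7·1·10 + 5·1·8 + 7·4·10 + 9·5·5 + 5·5·2 = 665 ≡ 5.
  S = (4, 3, 5) ≠ 0, so r is not a codeword (an error is present).
Step 3: locate the error. For a single error e at position i, S_ℓ = v_i·e·α_i^ℓ, so α_err = S_1/S_0.
  S_0^{−1} = 4^{−1} = 3 (mod 11), so α_err = 3·3 = 9 ≡ 9 = α_3. Error position i = 3.
  Consistency check: S_2/S_1 = 5·4 = 20 ≡ 9 = α_err ✓ (single-error assumption holds).
Step 4: error magnitude e = S_0/v_3 = S_0·∏_{j≠3}(α_3 − α_j) = 4·8 = 32 ≡ 10 (mod 11).
Step 5: correct position 3: c_3 = r_3 − e = 10 − 10 ≡ 0 (mod 11). Hence c = [10, 8, 0, 5, 2].
  Check: interpolating c through the α_i gives m(x) = 9 + 10·x (degree < 2) with m(α_i) = c_i for every i, so c is indeed a codeword.


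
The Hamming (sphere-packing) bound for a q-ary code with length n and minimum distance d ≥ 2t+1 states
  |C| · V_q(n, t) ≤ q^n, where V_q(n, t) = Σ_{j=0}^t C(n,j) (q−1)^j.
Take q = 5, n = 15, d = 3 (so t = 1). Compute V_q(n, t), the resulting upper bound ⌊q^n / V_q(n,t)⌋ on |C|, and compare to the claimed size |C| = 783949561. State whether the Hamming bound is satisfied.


V_q(n, t) = 61, q^n = 30517578125, Hamming bound = 500288165, |C| = 783949561 > bound (violated).

Step 1: Compute V_q(n, t) = Σ_{j=0}^1 C(n, j) (q−1)^j.
  j = 0: C(15,0)·(4)^0 = 1·1 = 1.
  j = 1: C(15,1)·(4)^1 = 15·4 = 60.
  V_q(n, t) = 1 + 60 = 61.
Step 2: q^n = 5^15 = 30517578125.
Step 3: Hamming bound ⌊q^n / V_q(n,t)⌋ = ⌊30517578125/61⌋ = 500288165.
Step 4: Compare |C| = 783949561 to 500288165: violated.
The claimed |C| lies above the Hamming bound, so no 5-ary code of length 15 with d ≥ 3 can have 783949561 codewords.


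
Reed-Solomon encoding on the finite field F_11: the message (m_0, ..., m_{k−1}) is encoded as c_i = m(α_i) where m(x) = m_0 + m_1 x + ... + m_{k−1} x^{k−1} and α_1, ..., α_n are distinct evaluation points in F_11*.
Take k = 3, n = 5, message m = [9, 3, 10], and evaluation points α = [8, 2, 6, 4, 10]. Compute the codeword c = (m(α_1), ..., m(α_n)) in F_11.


c = [2, 0, 2, 5, 5]

Message polynomial: m(x) = 9 + 3·x + 10·x^2 (mod 11).
For each evaluation point α_i, compute m(α_i) mod 11:
  α_1 = 8: Horner steps 10 → 6 → 2, so m(8) = 2.
  α_2 = 2: Horner steps 10 → 1 → 0, so m(2) = 0.
  α_3 = 6: Horner steps 10 → 8 → 2, so m(6) = 2.
  α_4 = 4: Horner steps 10 → 10 → 5, so m(4) = 5.
  α_5 = 10: Horner steps 10 → 4 → 5, so m(10) = 5.
Codeword c = [2, 0, 2, 5, 5] ∈ F_11^5.


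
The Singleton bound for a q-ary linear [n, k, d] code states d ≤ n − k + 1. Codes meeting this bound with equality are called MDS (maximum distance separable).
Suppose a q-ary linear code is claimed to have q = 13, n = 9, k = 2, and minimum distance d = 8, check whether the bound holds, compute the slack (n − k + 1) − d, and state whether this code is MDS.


Singleton RHS = n − k + 1 = 8, slack = 0, bound satisfied, MDS.

Singleton bound: d ≤ n − k + 1.
Here n = 9, k = 2, so n − k + 1 = 8.
Given d = 8, check d ≤ 8: YES.
Slack = (n − k + 1) − d = 0.
The code is MDS (slack = 0).
Description: the claimed parameters are [9, 2, 8]_13; such a code would be MDS (meets Singleton bound).


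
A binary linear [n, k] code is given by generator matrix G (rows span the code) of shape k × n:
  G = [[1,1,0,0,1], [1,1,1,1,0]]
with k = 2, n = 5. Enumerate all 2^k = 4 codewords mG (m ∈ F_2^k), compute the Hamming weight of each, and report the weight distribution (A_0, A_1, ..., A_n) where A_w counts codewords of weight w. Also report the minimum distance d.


Weight distribution: A_0 = 1, A_3 = 2, A_4 = 1. Minimum distance d = 3.

Enumerate all 2^2 = 4 messages m ∈ F_2^2.
For each, compute codeword c = mG in F_2^5, then tally its weight.
  m = 00 → c = 00000, weight = 0.
  m = 10 → c = 11001, weight = 3.
  m = 01 → c = 11110, weight = 4.
  m = 11 → c = 00111, weight = 3.
Tally weights:
  weight 0: 1 codewords.
  weight 3: 2 codewords.
  weight 4: 1 codewords.
Minimum distance d = smallest w > 0 with A_w > 0 = 3.
Sanity: Σ A_w = 4 = 2^2 = 4 ✓.


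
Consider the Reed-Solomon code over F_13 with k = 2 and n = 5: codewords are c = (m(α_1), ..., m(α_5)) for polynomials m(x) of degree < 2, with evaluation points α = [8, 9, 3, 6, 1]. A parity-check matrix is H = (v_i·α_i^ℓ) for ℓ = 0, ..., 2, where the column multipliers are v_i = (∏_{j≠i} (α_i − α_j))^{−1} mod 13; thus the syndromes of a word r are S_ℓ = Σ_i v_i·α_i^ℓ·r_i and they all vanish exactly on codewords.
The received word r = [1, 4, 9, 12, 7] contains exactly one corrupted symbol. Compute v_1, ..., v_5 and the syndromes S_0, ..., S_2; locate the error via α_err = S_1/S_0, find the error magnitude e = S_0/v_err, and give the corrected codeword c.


S = (2, 5, 6), error at position 2, error magnitude e = 2, c = [1, 2, 9, 12, 7].

Step 1: column multipliers v_i = (∏_{j≠i}(α_i − α_j))^{−1} mod 13.
  i = 1 (α = 8): (8−9)(8−3)(8−6)(8−1) = (−1)·5·2·7 = −70 ≡ 8, so v_1 = 8^{−1} = 5 (mod 13).
  i = 2 (α = 9): (9−8)(9−3)(9−6)(9−1) = 1·6·3·8 = 144 ≡ 1, so v_2 = 1^{−1} = 1 (mod 13).
  i = 3 (α = 3): (3−8)(3−9)(3−6)(3−1) = (−5)·(−6)·(−3)·2 = −180 ≡ 2, so v_3 = 2^{−1} = 7 (mod 13).
  i = 4 (α = 6): (6−8)(6−9)(6−3)(6−1) = (−2)·(−3)·3·5 = 90 ≡ 12, so v_4 = 12^{−1} = 12 (mod 13).
  i = 5 (α = 1): (1−8)(1−9)(1−3)(1−6) = (−7)·(−8)·(−2)·(−5) = 560 ≡ 1, so v_5 = 1^{−1} = 1 (mod 13).
  v = [5, 1, 7, 12, 1].
Step 2: syndromes of r = [1, 4, 9, 12, 7] (all sums mod 13).
  S_0 = Σ v_i r_i = 5·1 + 1·4 + 7·9 + 12·12 + 1·7 = 223 ≡ 2.
  S_1 = Σ v_i α_i r_i = 5·8·1 + 1·9·4 + 7·3·9 + 12·6·12 + 1·1·7 = 1136 ≡ 5.
  α_i^2 mod 13 = [12, 3, 9, 10, 1].
  S_2 = Σ v_i α_i^2 r_i = 5·12·1 + 1·3·4 + 7·9·9 + 12·10·12 + 1·1·7 = 2086 ≡ 6.
  S = (2, 5, 6) ≠ 0, so r is not a codeword (an error is present).
Step 3: locate the error. For a single error e at position i, S_ℓ = v_i·e·α_i^ℓ, so α_err = S_1/S_0.
  S_0^{−1} = 2^{−1} = 7 (mod 13), so α_err = 5·7 = 35 ≡ 9 = α_2. Error position i = 2.
  Consistency check: S_2/S_1 = 6·8 = 48 ≡ 9 = α_err ✓ (single-error assumption holds).
Step 4: error magnitude e = S_0/v_2 = S_0·∏_{j≠2}(α_2 − α_j) = 2·1 = 2 ≡ 2 (mod 13).
Step 5: correct position 2: c_2 = r_2 − e = 4 − 2 ≡ 2 (mod 13). Hence c = [1, 2, 9, 12, 7].
  Check: interpolating c through the α_i gives m(x) = 6 + 1·x (degree < 2) with m(α_i) = c_i for every i, so c is indeed a codeword.


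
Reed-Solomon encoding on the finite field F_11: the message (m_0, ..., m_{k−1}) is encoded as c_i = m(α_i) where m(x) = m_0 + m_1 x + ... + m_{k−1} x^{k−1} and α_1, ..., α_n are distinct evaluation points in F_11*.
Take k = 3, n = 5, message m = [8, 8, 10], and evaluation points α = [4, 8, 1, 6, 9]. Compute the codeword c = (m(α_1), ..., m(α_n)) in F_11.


c = [2, 8, 4, 9, 10]

Message polynomial: m(x) = 8 + 8·x + 10·x^2 (mod 11).
For each evaluation point α_i, compute m(α_i) mod 11:
  α_1 = 4: Horner steps 10 → 4 → 2, so m(4) = 2.
  α_2 = 8: Horner steps 10 → 0 → 8, so m(8) = 8.
  α_3 = 1: Horner steps 10 → 7 → 4, so m(1) = 4.
  α_4 = 6: Horner steps 10 → 2 → 9, so m(6) = 9.
  α_5 = 9: Horner steps 10 → 10 → 10, so m(9) = 10.
Codeword c = [2, 8, 4, 9, 10] ∈ F_11^5.


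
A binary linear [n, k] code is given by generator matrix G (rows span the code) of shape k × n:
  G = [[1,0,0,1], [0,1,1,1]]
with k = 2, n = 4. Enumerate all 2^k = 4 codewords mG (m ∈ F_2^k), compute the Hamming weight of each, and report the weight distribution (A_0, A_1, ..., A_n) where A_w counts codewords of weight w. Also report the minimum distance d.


Weight distribution: A_0 = 1, A_2 = 1, A_3 = 2. Minimum distance d = 2.

Enumerate all 2^2 = 4 messages m ∈ F_2^2.
For each, compute codeword c = mG in F_2^4, then tally its weight.
  m = 00 → c = 0000, weight = 0.
  m = 10 → c = 1001, weight = 2.
  m = 01 → c = 0111, weight = 3.
  m = 11 → c = 1110, weight = 3.
Tally weights:
  weight 0: 1 codewords.
  weight 2: 1 codewords.
  weight 3: 2 codewords.
Minimum distance d = smallest w > 0 with A_w > 0 = 2.
Sanity: Σ A_w = 4 = 2^2 = 4 ✓.


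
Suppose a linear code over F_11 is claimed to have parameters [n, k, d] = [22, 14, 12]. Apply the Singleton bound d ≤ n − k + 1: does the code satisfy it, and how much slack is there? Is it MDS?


Singleton RHS = n − k + 1 = 9, slack = -3, bound violated (no such code; not MDS).

Singleton bound: d ≤ n − k + 1.
Here n = 22, k = 14, so n − k + 1 = 9.
Given d = 12, check d ≤ 9: NO.
Slack = (n − k + 1) − d = -3.
The slack is negative: d = 12 exceeds n − k + 1 = 9 by 3, so the Singleton bound is violated and no linear [22, 14, 12]_11 code can exist. In particular it is not MDS (MDS requires d = n − k + 1 exactly).
Description: the claimed parameters are [22, 14, 12]_11; such a code would be impossible (violates the Singleton bound).


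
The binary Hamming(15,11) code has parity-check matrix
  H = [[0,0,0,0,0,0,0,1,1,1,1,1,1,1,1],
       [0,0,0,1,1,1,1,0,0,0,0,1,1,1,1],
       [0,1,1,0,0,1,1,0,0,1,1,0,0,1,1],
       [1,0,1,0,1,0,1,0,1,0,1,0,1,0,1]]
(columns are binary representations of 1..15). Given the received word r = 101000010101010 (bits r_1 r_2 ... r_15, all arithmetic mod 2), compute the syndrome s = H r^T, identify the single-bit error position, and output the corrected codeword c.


s = (0, 0, 1, 0)^T, error position = 2, corrected codeword c = 111000010101010

Compute s = H r^T mod 2 one row at a time:
  s_1 = 1 + 0 + 1 + 0 + 1 + 0 + 1 + 0 = 4 ≡ 0 (mod 2).
  s_2 = 0 + 0 + 0 + 0 + 1 + 0 + 1 + 0 = 2 ≡ 0 (mod 2).
  s_3 = 0 + 1 + 0 + 0 + 1 + 0 + 1 + 0 = 3 ≡ 1 (mod 2).
  s_4 = 1 + 1 + 0 + 0 + 0 + 0 + 0 + 0 = 2 ≡ 0 (mod 2).
s = (0, 0, 1, 0)^T — this equals column 2 of H (binary 0010), so error is at position 2.
Correct: flip bit 2 of r = 101000010101010 to get c = 111000010101010.


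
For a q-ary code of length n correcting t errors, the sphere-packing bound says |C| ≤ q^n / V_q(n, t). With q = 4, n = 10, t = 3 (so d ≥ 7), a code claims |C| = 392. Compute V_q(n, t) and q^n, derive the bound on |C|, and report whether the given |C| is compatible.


V_q(n, t) = 3676, q^n = 1048576, Hamming bound = 285, |C| = 392 > bound (violated).

Step 1: Compute V_q(n, t) = Σ_{j=0}^3 C(n, j) (q−1)^j.
  j = 0: C(10,0)·(3)^0 = 1·1 = 1.
  j = 1: C(10,1)·(3)^1 = 10·3 = 30.
  j = 2: C(10,2)·(3)^2 = 45·9 = 405.
  j = 3: C(10,3)·(3)^3 = 120·27 = 3240.
  V_q(n, t) = 1 + 30 + 405 + 3240 = 3676.
Step 2: q^n = 4^10 = 1048576.
Step 3: Hamming bound ⌊q^n / V_q(n,t)⌋ = ⌊1048576/3676⌋ = 285.
Step 4: Compare |C| = 392 to 285: violated.
The claimed |C| lies above the Hamming bound, so no 4-ary code of length 10 with d ≥ 7 can have 392 codewords.


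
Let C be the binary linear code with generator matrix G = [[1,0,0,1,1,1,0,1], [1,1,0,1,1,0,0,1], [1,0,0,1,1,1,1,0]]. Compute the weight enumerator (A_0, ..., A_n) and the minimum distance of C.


Weight distribution: A_0 = 1, A_2 = 2, A_4 = 1, A_5 = 4. Minimum distance d = 2.

Enumerate all 2^3 = 8 messages m ∈ F_2^3.
For each, compute codeword c = mG in F_2^8, then tally its weight.
  m = 000 → c = 00000000, weight = 0.
  m = 100 → c = 10011101, weight = 5.
  m = 010 → c = 11011001, weight = 5.
  m = 110 → c = 01000100, weight = 2.
  m = 001 → c = 10011110, weight = 5.
  m = 101 → c = 00000011, weight = 2.
  m = 011 → c = 01000111, weight = 4.
  m = 111 → c = 11011010, weight = 5.
Tally weights:
  weight 0: 1 codewords.
  weight 2: 2 codewords.
  weight 4: 1 codewords.
  weight 5: 4 codewords.
Minimum distance d = smallest w > 0 with A_w > 0 = 2.
Sanity: Σ A_w = 8 = 2^3 = 8 ✓.


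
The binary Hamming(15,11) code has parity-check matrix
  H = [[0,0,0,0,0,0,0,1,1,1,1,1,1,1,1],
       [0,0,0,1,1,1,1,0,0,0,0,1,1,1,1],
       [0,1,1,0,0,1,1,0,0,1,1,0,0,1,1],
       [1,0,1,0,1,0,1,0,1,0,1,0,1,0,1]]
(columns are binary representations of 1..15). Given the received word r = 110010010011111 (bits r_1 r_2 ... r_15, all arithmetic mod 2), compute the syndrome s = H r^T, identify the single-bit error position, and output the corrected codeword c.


s = (0, 1, 0, 1)^T, error position = 5, corrected codeword c = 110000010011111

Compute s = H r^T mod 2 one row at a time:
  s_1 = 1 + 0 + 0 + 1 + 1 + 1 + 1 + 1 = 6 ≡ 0 (mod 2).
  s_2 = 0 + 1 + 0 + 0 + 1 + 1 + 1 + 1 = 5 ≡ 1 (mod 2).
  s_3 = 1 + 0 + 0 + 0 + 0 + 1 + 1 + 1 = 4 ≡ 0 (mod 2).
  s_4 = 1 + 0 + 1 + 0 + 0 + 1 + 1 + 1 = 5 ≡ 1 (mod 2).
s = (0, 1, 0, 1)^T — this equals column 5 of H (binary 0101), so error is at position 5.
Correct: flip bit 5 of r = 110010010011111 to get c = 110000010011111.


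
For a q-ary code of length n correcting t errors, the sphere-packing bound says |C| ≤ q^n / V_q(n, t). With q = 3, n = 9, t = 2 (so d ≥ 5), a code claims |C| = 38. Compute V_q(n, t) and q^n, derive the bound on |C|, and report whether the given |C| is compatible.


V_q(n, t) = 163, q^n = 19683, Hamming bound = 120, |C| = 38 ≤ bound (satisfied).

Step 1: Compute V_q(n, t) = Σ_{j=0}^2 C(n, j) (q−1)^j.
  j = 0: C(9,0)·(2)^0 = 1·1 = 1.
  j = 1: C(9,1)·(2)^1 = 9·2 = 18.
  j = 2: C(9,2)·(2)^2 = 36·4 = 144.
  V_q(n, t) = 1 + 18 + 144 = 163.
Step 2: q^n = 3^9 = 19683.
Step 3: Hamming bound ⌊q^n / V_q(n,t)⌋ = ⌊19683/163⌋ = 120.
Step 4: Compare |C| = 38 to 120: satisfied.
The claimed |C| lies below the Hamming bound.


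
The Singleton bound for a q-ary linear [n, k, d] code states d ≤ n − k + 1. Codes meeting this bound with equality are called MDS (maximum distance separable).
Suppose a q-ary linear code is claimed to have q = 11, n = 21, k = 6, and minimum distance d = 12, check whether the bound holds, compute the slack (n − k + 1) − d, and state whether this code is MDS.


Singleton RHS = n − k + 1 = 16, slack = 4, bound satisfied, not MDS.

Singleton bound: d ≤ n − k + 1.
Here n = 21, k = 6, so n − k + 1 = 16.
Given d = 12, check d ≤ 16: YES.
Slack = (n − k + 1) − d = 4.
The code is NOT MDS (slack = 4 > 0).
Description: the claimed parameters are [21, 6, 12]_11; such a code would be non-MDS.


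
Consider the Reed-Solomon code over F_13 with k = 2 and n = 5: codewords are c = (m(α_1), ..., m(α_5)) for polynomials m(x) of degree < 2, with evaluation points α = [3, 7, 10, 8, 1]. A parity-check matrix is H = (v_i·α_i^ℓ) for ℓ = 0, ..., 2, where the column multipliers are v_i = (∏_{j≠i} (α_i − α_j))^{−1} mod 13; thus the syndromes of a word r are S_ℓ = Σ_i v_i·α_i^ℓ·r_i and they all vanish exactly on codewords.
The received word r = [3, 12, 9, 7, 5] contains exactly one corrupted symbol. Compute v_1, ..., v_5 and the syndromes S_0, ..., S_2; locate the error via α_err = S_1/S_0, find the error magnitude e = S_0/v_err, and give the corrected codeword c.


S = (6, 9, 7), error at position 4, error magnitude e = 9, c = [3, 12, 9, 11, 5].

Step 1: column multipliers v_i = (∏_{j≠i}(α_i − α_j))^{−1} mod 13.
  i = 1 (α = 3): (3−7)(3−10)(3−8)(3−1) = (−4)·(−7)·(−5)·2 = −280 ≡ 6, so v_1 = 6^{−1} = 11 (mod 13).
  i = 2 (α = 7): (7−3)(7−10)(7−8)(7−1) = 4·(−3)·(−1)·6 = 72 ≡ 7, so v_2 = 7^{−1} = 2 (mod 13).
  i = 3 (α = 10): (10−3)(10−7)(10−8)(10−1) = 7·3·2·9 = 378 ≡ 1, so v_3 = 1^{−1} = 1 (mod 13).
  i = 4 (α = 8): (8−3)(8−7)(8−10)(8−1) = 5·1·(−2)·7 = −70 ≡ 8, so v_4 = 8^{−1} = 5 (mod 13).
  i = 5 (α = 1): (1−3)(1−7)(1−10)(1−8) = (−2)·(−6)·(−9)·(−7) = 756 ≡ 2, so v_5 = 2^{−1} = 7 (mod 13).
  v = [11, 2, 1, 5, 7].
Step 2: syndromes of r = [3, 12, 9, 7, 5] (all sums mod 13).
  S_0 = Σ v_i r_i = 11·3 + 2·12 + 1·9 + 5·7 + 7·5 = 136 ≡ 6.
  S_1 = Σ v_i α_i r_i = 11·3·3 + 2·7·12 + 1·10·9 + 5·8·7 + 7·1·5 = 672 ≡ 9.
  α_i^2 mod 13 = [9, 10, 9, 12, 1].
  S_2 = Σ v_i α_i^2 r_i = 11·9·3 + 2·10·12 + 1·9·9 + 5·12·7 + 7·1·5 = 1073 ≡ 7.
  S = (6, 9, 7) ≠ 0, so r is not a codeword (an error is present).
Step 3: locate the error. For a single error e at position i, S_ℓ = v_i·e·α_i^ℓ, so α_err = S_1/S_0.
  S_0^{−1} = 6^{−1} = 11 (mod 13), so α_err = 9·11 = 99 ≡ 8 = α_4. Error position i = 4.
  Consistency check: S_2/S_1 = 7·3 = 21 ≡ 8 = α_err ✓ (single-error assumption holds).
Step 4: error magnitude e = S_0/v_4 = S_0·∏_{j≠4}(α_4 − α_j) = 6·8 = 48 ≡ 9 (mod 13).
Step 5: correct position 4: c_4 = r_4 − e = 7 − 9 ≡ 11 (mod 13). Hence c = [3, 12, 9, 11, 5].
  Check: interpolating c through the α_i gives m(x) = 6 + 12·x (degree < 2) with m(α_i) = c_i for every i, so c is indeed a codeword.


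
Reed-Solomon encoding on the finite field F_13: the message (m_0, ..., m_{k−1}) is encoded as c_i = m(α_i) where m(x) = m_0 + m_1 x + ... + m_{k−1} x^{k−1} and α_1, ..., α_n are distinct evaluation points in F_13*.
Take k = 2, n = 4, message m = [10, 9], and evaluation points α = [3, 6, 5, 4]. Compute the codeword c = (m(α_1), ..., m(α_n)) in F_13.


c = [11, 12, 3, 7]

Message polynomial: m(x) = 10 + 9·x (mod 13).
For each evaluation point α_i, compute m(α_i) mod 13:
  α_1 = 3: Horner steps 9 → 11, so m(3) = 11.
  α_2 = 6: Horner steps 9 → 12, so m(6) = 12.
  α_3 = 5: Horner steps 9 → 3, so m(5) = 3.
  α_4 = 4: Horner steps 9 → 7, so m(4) = 7.
Codeword c = [11, 12, 3, 7] ∈ F_13^4.


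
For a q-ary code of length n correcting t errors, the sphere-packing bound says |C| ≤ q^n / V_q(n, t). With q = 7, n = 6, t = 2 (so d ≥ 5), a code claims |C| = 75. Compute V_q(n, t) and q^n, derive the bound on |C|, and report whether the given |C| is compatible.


V_q(n, t) = 577, q^n = 117649, Hamming bound = 203, |C| = 75 ≤ bound (satisfied).

Step 1: Compute V_q(n, t) = Σ_{j=0}^2 C(n, j) (q−1)^j.
  j = 0: C(6,0)·(6)^0 = 1·1 = 1.
  j = 1: C(6,1)·(6)^1 = 6·6 = 36.
  j = 2: C(6,2)·(6)^2 = 15·36 = 540.
  V_q(n, t) = 1 + 36 + 540 = 577.
Step 2: q^n = 7^6 = 117649.
Step 3: Hamming bound ⌊q^n / V_q(n,t)⌋ = ⌊117649/577⌋ = 203.
Step 4: Compare |C| = 75 to 203: satisfied.
The claimed |C| lies below the Hamming bound.


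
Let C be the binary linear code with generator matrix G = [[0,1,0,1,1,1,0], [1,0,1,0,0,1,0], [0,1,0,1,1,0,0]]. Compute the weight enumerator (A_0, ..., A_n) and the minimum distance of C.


Weight distribution: A_0 = 1, A_1 = 1, A_2 = 1, A_3 = 2, A_4 = 1, A_5 = 1, A_6 = 1. Minimum distance d = 1.

Enumerate all 2^3 = 8 messages m ∈ F_2^3.
For each, compute codeword c = mG in F_2^7, then tally its weight.
  m = 000 → c = 0000000, weight = 0.
  m = 100 → c = 0101110, weight = 4.
  m = 010 → c = 1010010, weight = 3.
  m = 110 → c = 1111100, weight = 5.
  m = 001 → c = 0101100, weight = 3.
  m = 101 → c = 0000010, weight = 1.
  m = 011 → c = 1111110, weight = 6.
  m = 111 → c = 1010000, weight = 2.
Tally weights:
  weight 0: 1 codewords.
  weight 1: 1 codewords.
  weight 2: 1 codewords.
  weight 3: 2 codewords.
  weight 4: 1 codewords.
  weight 5: 1 codewords.
  weight 6: 1 codewords.
Minimum distance d = smallest w > 0 with A_w > 0 = 1.
Sanity: Σ A_w = 8 = 2^3 = 8 ✓.


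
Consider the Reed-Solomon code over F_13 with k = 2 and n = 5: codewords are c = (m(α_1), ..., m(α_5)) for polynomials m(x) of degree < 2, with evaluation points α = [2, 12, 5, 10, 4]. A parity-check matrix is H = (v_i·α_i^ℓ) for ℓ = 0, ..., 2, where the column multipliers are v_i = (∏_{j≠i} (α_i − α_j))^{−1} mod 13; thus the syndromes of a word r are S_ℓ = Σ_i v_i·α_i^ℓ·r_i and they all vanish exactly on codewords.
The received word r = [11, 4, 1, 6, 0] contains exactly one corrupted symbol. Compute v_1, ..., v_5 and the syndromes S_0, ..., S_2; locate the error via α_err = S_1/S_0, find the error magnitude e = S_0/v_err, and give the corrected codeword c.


S = (11, 2, 11), error at position 2, error magnitude e = 9, c = [11, 8, 1, 6, 0].

Step 1: column multipliers v_i = (∏_{j≠i}(α_i − α_j))^{−1} mod 13.
  i = 1 (α = 2): (2−12)(2−5)(2−10)(2−4) = (−10)·(−3)·(−8)·(−2) = 480 ≡ 12, so v_1 = 12^{−1} = 12 (mod 13).
  i = 2 (α = 12): (12−2)(12−5)(12−10)(12−4) = 10·7·2·8 = 1120 ≡ 2, so v_2 = 2^{−1} = 7 (mod 13).
  i = 3 (α = 5): (5−2)(5−12)(5−10)(5−4) = 3·(−7)·(−5)·1 = 105 ≡ 1, so v_3 = 1^{−1} = 1 (mod 13).
  i = 4 (α = 10): (10−2)(10−12)(10−5)(10−4) = 8·(−2)·5·6 = −480 ≡ 1, so v_4 = 1^{−1} = 1 (mod 13).
  i = 5 (α = 4): (4−2)(4−12)(4−5)(4−10) = 2·(−8)·(−1)·(−6) = −96 ≡ 8, so v_5 = 8^{−1} = 5 (mod 13).
  v = [12, 7, 1, 1, 5].
Step 2: syndromes of r = [11, 4, 1, 6, 0] (all sums mod 13).
  S_0 = Σ v_i r_i = 12·11 + 7·4 + 1·1 + 1·6 + 5·0 = 167 ≡ 11.
  S_1 = Σ v_i α_i r_i = 12·2·11 + 7·12·4 + 1·5·1 + 1·10·6 + 5·4·0 = 665 ≡ 2.
  α_i^2 mod 13 = [4, 1, 12, 9, 3].
  S_2 = Σ v_i α_i^2 r_i = 12·4·11 + 7·1·4 + 1·12·1 + 1·9·6 + 5·3·0 = 622 ≡ 11.
  S = (11, 2, 11) ≠ 0, so r is not a codeword (an error is present).
Step 3: locate the error. For a single error e at position i, S_ℓ = v_i·e·α_i^ℓ, so α_err = S_1/S_0.
  S_0^{−1} = 11^{−1} = 6 (mod 13), so α_err = 2·6 = 12 ≡ 12 = α_2. Error position i = 2.
  Consistency check: S_2/S_1 = 11·7 = 77 ≡ 12 = α_err ✓ (single-error assumption holds).
Step 4: error magnitude e = S_0/v_2 = S_0·∏_{j≠2}(α_2 − α_j) = 11·2 = 22 ≡ 9 (mod 13).
Step 5: correct position 2: c_2 = r_2 − e = 4 − 9 ≡ 8 (mod 13). Hence c = [11, 8, 1, 6, 0].
  Check: interpolating c through the α_i gives m(x) = 9 + 1·x (degree < 2) with m(α_i) = c_i for every i, so c is indeed a codeword.


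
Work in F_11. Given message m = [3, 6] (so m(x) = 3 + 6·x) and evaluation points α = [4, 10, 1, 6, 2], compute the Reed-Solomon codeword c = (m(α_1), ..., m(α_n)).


c = [5, 8, 9, 6, 4]

Message polynomial: m(x) = 3 + 6·x (mod 11).
For each evaluation point α_i, compute m(α_i) mod 11:
  α_1 = 4: Horner steps 6 → 5, so m(4) = 5.
  α_2 = 10: Horner steps 6 → 8, so m(10) = 8.
  α_3 = 1: Horner steps 6 → 9, so m(1) = 9.
  α_4 = 6: Horner steps 6 → 6, so m(6) = 6.
  α_5 = 2: Horner steps 6 → 4, so m(2) = 4.
Codeword c = [5, 8, 9, 6, 4] ∈ F_11^5.


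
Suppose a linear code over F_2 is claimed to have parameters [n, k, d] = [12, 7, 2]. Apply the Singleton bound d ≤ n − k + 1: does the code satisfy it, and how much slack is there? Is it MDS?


Singleton RHS = n − k + 1 = 6, slack = 4, bound satisfied, not MDS.

Singleton bound: d ≤ n − k + 1.
Here n = 12, k = 7, so n − k + 1 = 6.
Given d = 2, check d ≤ 6: YES.
Slack = (n − k + 1) − d = 4.
The code is NOT MDS (slack = 4 > 0).
Description: the claimed parameters are [12, 7, 2]_2; such a code would be non-MDS.
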